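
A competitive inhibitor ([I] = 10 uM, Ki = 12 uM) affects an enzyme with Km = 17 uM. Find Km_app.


Km_app = Km * (1 + [I]/Ki)
Km_app = 17 * (1 + 10/12)
Km_app = 31.1667 uM

31.1667 uM


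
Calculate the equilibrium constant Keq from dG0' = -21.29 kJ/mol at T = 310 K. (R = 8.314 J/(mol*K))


Keq = exp(-dG0 * 1000 / (R * T))
Keq = exp(-(-21.29) * 1000 / (8.314 * 310))
Keq = 3867.8519

3867.8519


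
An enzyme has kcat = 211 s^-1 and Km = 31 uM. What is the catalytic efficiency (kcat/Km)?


Catalytic efficiency = kcat / Km
= 211 / 31
= 6.8065 uM^-1*s^-1

6.8065 uM^-1*s^-1


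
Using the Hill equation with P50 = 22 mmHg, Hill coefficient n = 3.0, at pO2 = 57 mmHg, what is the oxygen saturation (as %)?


Y = pO2^n / (P50^n + pO2^n)
Y = 57^3.0 / (22^3.0 + 57^3.0)
Y = 94.56%

94.56%


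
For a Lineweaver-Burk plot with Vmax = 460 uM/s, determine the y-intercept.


y-intercept = 1/Vmax
= 1/460
= 0.0022 s/uM

0.0022 s/uM


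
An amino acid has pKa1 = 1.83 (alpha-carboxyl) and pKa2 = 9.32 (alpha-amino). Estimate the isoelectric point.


pI = (pKa1 + pKa2) / 2
pI = (1.83 + 9.32) / 2
pI = 5.575

5.575


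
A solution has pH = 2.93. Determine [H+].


[H+] = 10^(-pH)
[H+] = 10^(-2.93)
[H+] = 0.0012 M

0.0012 M


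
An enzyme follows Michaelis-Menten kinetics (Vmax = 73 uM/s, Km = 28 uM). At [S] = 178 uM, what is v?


v = Vmax * [S] / (Km + [S])
v = 73 * 178 / (28 + 178)
v = 63.0777 uM/s

63.0777 uM/s


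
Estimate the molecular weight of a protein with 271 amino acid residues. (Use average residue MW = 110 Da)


MW = n_residues * 110 Da
MW = 271 * 110
MW = 29810 Da

29810 Da


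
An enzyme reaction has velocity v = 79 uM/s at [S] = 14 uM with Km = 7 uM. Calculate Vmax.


Vmax = v * (Km + [S]) / [S]
Vmax = 79 * (7 + 14) / 14
Vmax = 118.5 uM/s

118.5 uM/s


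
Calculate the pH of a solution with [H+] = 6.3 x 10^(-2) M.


pH = -log10([H+])
pH = -log10(6.3 x 10^(-2))
pH = 1.2007

1.2007


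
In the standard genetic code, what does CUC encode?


Standard genetic code lookup.
Codon CUC -> Leu

Leu


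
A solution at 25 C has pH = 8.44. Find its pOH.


pOH = 14 - pH
pOH = 14 - 8.44
pOH = 5.56

5.56


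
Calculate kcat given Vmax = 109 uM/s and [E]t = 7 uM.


kcat = Vmax / [E]t
kcat = 109 / 7
kcat = 15.5714 s^-1

15.5714 s^-1


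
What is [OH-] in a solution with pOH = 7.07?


[OH-] = 10^(-pOH)
[OH-] = 10^(-7.07)
[OH-] = 8.511e-08 M

8.511e-08 M


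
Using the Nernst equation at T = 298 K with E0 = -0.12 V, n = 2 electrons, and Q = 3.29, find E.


E = E0 - (RT/nF) * ln(Q)
E = -0.12 - (8.314 * 298 / (2 * 96485)) * ln(3.29)
E = -0.1353 V

-0.1353 V


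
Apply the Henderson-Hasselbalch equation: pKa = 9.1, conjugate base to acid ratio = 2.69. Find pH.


pH = pKa + log10([A-]/[HA])
pH = 9.1 + log10(2.69)
pH = 9.5298

9.5298


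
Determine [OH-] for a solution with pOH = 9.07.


[OH-] = 10^(-pOH)
[OH-] = 10^(-9.07)
[OH-] = 8.511e-10 M

8.511e-10 M


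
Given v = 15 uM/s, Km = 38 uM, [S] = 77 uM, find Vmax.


Vmax = v * (Km + [S]) / [S]
Vmax = 15 * (38 + 77) / 77
Vmax = 22.4026 uM/s

22.4026 uM/s


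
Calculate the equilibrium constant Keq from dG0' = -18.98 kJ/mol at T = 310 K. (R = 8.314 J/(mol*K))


Keq = exp(-dG0 * 1000 / (R * T))
Keq = exp(-(-18.98) * 1000 / (8.314 * 310))
Keq = 1578.4232

1578.4232


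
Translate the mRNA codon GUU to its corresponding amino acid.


Standard genetic code lookup.
Codon GUU -> Val

Val


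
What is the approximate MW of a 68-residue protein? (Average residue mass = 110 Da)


MW = n_residues * 110 Da
MW = 68 * 110
MW = 7480 Da

7480 Da


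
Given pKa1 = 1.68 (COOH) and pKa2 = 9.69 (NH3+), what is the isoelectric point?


pI = (pKa1 + pKa2) / 2
pI = (1.68 + 9.69) / 2
pI = 5.685

5.685


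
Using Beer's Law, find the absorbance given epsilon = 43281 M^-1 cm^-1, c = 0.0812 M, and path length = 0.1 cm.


A = epsilon * c * l
A = 43281 * 0.0812 * 0.1
A = 351.4417

351.4417


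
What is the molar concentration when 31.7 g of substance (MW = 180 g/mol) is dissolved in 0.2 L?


C = (mass / MW) / volume
C = (31.7 / 180) / 0.2
C = 0.8806 M

0.8806 M


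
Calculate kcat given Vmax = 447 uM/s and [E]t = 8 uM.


kcat = Vmax / [E]t
kcat = 447 / 8
kcat = 55.875 s^-1

55.875 s^-1


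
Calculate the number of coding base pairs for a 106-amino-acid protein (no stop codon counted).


Each amino acid = 1 codon = 3 bp
bp = 106 * 3 = 318 bp

318 bp


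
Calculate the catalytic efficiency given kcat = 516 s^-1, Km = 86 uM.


Catalytic efficiency = kcat / Km
= 516 / 86
= 6.0 uM^-1*s^-1

6.0 uM^-1*s^-1


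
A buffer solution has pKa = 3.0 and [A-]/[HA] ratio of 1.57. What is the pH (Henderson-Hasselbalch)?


pH = pKa + log10([A-]/[HA])
pH = 3.0 + log10(1.57)
pH = 3.1959

3.1959


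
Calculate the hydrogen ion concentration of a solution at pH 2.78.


[H+] = 10^(-pH)
[H+] = 10^(-2.78)
[H+] = 0.0017 M

0.0017 M


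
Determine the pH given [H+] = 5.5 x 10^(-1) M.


pH = -log10([H+])
pH = -log10(5.5 x 10^(-1))
pH = 0.2596

0.2596


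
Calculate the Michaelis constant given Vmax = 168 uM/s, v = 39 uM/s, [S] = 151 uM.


Km = [S] * (Vmax - v) / v
Km = 151 * (168 - 39) / 39
Km = 499.4615 uM

499.4615 uM


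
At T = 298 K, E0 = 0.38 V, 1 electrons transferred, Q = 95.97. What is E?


E = E0 - (RT/nF) * ln(Q)
E = 0.38 - (8.314 * 298 / (1 * 96485)) * ln(95.97)
E = 0.2628 V

0.2628 V


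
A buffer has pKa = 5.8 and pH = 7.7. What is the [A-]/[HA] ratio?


[A-]/[HA] = 10^(pH - pKa)
= 10^(7.7 - 5.8)
= 79.4328

79.4328


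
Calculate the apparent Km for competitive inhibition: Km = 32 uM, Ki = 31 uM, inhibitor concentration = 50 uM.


Km_app = Km * (1 + [I]/Ki)
Km_app = 32 * (1 + 50/31)
Km_app = 83.6129 uM

83.6129 uM


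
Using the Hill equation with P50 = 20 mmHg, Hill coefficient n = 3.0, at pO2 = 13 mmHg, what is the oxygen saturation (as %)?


Y = pO2^n / (P50^n + pO2^n)
Y = 13^3.0 / (20^3.0 + 13^3.0)
Y = 21.55%

21.55%


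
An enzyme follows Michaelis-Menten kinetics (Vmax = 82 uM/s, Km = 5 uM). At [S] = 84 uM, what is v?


v = Vmax * [S] / (Km + [S])
v = 82 * 84 / (5 + 84)
v = 77.3933 uM/s

77.3933 uM/s


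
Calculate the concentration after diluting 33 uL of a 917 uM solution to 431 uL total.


C2 = C1 * V1 / V2
C2 = 917 * 33 / 431
C2 = 70.2111 uM

70.2111 uM


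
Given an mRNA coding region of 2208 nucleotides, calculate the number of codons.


codons = nucleotides / 3
codons = 2208 / 3 = 736

736


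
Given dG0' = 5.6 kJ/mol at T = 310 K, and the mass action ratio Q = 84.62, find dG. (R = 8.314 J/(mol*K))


dG = dG0' + RT * ln(Q) / 1000
dG = 5.6 + 8.314 * 310 * ln(84.62) / 1000
dG = 17.0387 kJ/mol

17.0387 kJ/mol


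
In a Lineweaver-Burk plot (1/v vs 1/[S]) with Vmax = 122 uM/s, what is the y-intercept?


y-intercept = 1/Vmax
= 1/122
= 0.0082 s/uM

0.0082 s/uM


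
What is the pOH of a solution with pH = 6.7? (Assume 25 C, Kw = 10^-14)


pOH = 14 - pH
pOH = 14 - 6.7
pOH = 7.3

7.3


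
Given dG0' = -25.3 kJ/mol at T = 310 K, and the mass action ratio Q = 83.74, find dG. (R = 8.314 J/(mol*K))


dG = dG0' + RT * ln(Q) / 1000
dG = -25.3 + 8.314 * 310 * ln(83.74) / 1000
dG = -13.8883 kJ/mol

-13.8883 kJ/mol


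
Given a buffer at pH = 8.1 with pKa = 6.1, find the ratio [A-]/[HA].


[A-]/[HA] = 10^(pH - pKa)
= 10^(8.1 - 6.1)
= 100.0

100.0


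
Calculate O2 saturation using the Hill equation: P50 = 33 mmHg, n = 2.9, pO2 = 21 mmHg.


Y = pO2^n / (P50^n + pO2^n)
Y = 21^2.9 / (33^2.9 + 21^2.9)
Y = 21.24%

21.24%


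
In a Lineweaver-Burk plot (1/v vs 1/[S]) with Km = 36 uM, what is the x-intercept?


x-intercept = -1/Km
= -1/36
= -0.0278 1/uM

-0.0278 1/uM


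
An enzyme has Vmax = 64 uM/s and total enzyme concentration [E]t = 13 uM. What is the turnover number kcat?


kcat = Vmax / [E]t
kcat = 64 / 13
kcat = 4.9231 s^-1

4.9231 s^-1


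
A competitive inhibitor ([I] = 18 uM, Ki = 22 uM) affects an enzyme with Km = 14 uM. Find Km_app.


Km_app = Km * (1 + [I]/Ki)
Km_app = 14 * (1 + 18/22)
Km_app = 25.4545 uM

25.4545 uM


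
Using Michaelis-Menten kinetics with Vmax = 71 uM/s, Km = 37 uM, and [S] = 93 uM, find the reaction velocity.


v = Vmax * [S] / (Km + [S])
v = 71 * 93 / (37 + 93)
v = 50.7923 uM/s

50.7923 uM/s


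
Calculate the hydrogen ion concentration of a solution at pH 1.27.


[H+] = 10^(-pH)
[H+] = 10^(-1.27)
[H+] = 0.0537 M

0.0537 M


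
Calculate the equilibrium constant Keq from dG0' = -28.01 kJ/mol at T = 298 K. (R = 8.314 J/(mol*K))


Keq = exp(-dG0 * 1000 / (R * T))
Keq = exp(-(-28.01) * 1000 / (8.314 * 298))
Keq = 81261.1412

81261.1412


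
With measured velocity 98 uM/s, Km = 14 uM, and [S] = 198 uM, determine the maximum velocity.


Vmax = v * (Km + [S]) / [S]
Vmax = 98 * (14 + 198) / 198
Vmax = 104.9293 uM/s

104.9293 uM/s


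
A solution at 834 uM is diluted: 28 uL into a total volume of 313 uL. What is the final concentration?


C2 = C1 * V1 / V2
C2 = 834 * 28 / 313
C2 = 74.607 uM

74.607 uM


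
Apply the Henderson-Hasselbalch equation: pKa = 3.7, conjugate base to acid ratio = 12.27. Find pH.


pH = pKa + log10([A-]/[HA])
pH = 3.7 + log10(12.27)
pH = 4.7888

4.7888


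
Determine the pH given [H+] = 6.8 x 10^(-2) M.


pH = -log10([H+])
pH = -log10(6.8 x 10^(-2))
pH = 1.1675

1.1675


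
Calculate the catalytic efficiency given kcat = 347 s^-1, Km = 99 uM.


Catalytic efficiency = kcat / Km
= 347 / 99
= 3.5051 uM^-1*s^-1

3.5051 uM^-1*s^-1


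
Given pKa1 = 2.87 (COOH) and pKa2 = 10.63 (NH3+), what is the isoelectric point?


pI = (pKa1 + pKa2) / 2
pI = (2.87 + 10.63) / 2
pI = 6.75

6.75


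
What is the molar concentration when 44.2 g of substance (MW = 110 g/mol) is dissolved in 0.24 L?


C = (mass / MW) / volume
C = (44.2 / 110) / 0.24
C = 1.6742 M

1.6742 M


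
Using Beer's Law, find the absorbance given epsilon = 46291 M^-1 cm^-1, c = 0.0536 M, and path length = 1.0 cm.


A = epsilon * c * l
A = 46291 * 0.0536 * 1.0
A = 2481.1976

2481.1976


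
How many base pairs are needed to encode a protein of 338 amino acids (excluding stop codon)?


Each amino acid = 1 codon = 3 bp
bp = 338 * 3 = 1014 bp

1014 bp


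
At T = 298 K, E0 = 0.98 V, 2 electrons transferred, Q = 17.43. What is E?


E = E0 - (RT/nF) * ln(Q)
E = 0.98 - (8.314 * 298 / (2 * 96485)) * ln(17.43)
E = 0.9433 V

0.9433 V


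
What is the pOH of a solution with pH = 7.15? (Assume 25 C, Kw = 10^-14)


pOH = 14 - pH
pOH = 14 - 7.15
pOH = 6.85

6.85


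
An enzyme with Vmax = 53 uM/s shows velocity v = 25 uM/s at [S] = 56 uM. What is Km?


Km = [S] * (Vmax - v) / v
Km = 56 * (53 - 25) / 25
Km = 62.72 uM

62.72 uM


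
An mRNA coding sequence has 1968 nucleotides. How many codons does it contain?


codons = nucleotides / 3
codons = 1968 / 3 = 656

656


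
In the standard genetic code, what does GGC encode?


Standard genetic code lookup.
Codon GGC -> Gly

Gly


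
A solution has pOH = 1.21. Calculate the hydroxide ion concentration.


[OH-] = 10^(-pOH)
[OH-] = 10^(-1.21)
[OH-] = 0.0617 M

0.0617 M


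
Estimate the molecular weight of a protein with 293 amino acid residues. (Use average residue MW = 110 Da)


MW = n_residues * 110 Da
MW = 293 * 110
MW = 32230 Da

32230 Da


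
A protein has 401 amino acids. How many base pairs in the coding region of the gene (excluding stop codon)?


Each amino acid = 1 codon = 3 bp
bp = 401 * 3 = 1203 bp

1203 bp


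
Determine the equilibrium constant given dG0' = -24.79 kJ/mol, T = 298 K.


Keq = exp(-dG0 * 1000 / (R * T))
Keq = exp(-(-24.79) * 1000 / (8.314 * 298))
Keq = 22153.7865

22153.7865


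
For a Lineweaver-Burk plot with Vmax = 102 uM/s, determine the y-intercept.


y-intercept = 1/Vmax
= 1/102
= 0.0098 s/uM

0.0098 s/uM


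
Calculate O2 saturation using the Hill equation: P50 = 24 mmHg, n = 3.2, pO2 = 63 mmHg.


Y = pO2^n / (P50^n + pO2^n)
Y = 63^3.2 / (24^3.2 + 63^3.2)
Y = 95.64%

95.64%


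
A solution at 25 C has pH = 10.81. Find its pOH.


pOH = 14 - pH
pOH = 14 - 10.81
pOH = 3.19

3.19


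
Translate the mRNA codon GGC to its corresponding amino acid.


Standard genetic code lookup.
Codon GGC -> Gly

Gly


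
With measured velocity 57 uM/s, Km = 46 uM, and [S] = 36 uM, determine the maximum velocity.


Vmax = v * (Km + [S]) / [S]
Vmax = 57 * (46 + 36) / 36
Vmax = 129.8333 uM/s

129.8333 uM/s


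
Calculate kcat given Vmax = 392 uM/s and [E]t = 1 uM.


kcat = Vmax / [E]t
kcat = 392 / 1
kcat = 392.0 s^-1

392.0 s^-1


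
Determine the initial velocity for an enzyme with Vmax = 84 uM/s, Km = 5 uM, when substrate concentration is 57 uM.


v = Vmax * [S] / (Km + [S])
v = 84 * 57 / (5 + 57)
v = 77.2258 uM/s

77.2258 uM/s


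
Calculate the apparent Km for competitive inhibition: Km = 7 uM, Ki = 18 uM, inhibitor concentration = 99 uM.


Km_app = Km * (1 + [I]/Ki)
Km_app = 7 * (1 + 99/18)
Km_app = 45.5 uM

45.5 uM


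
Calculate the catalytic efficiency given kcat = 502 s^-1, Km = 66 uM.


Catalytic efficiency = kcat / Km
= 502 / 66
= 7.6061 uM^-1*s^-1

7.6061 uM^-1*s^-1


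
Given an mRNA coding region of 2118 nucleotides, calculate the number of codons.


codons = nucleotides / 3
codons = 2118 / 3 = 706

706


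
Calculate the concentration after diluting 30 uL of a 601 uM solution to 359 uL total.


C2 = C1 * V1 / V2
C2 = 601 * 30 / 359
C2 = 50.2228 uM

50.2228 uM


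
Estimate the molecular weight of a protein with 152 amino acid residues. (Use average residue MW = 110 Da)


MW = n_residues * 110 Da
MW = 152 * 110
MW = 16720 Da

16720 Da


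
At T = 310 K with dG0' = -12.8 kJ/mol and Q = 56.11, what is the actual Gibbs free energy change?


dG = dG0' + RT * ln(Q) / 1000
dG = -12.8 + 8.314 * 310 * ln(56.11) / 1000
dG = -2.4202 kJ/mol

-2.4202 kJ/mol


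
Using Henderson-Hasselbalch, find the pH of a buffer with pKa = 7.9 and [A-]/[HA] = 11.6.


pH = pKa + log10([A-]/[HA])
pH = 7.9 + log10(11.6)
pH = 8.9645

8.9645


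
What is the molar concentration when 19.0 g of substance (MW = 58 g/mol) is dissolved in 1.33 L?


C = (mass / MW) / volume
C = (19.0 / 58) / 1.33
C = 0.2463 M

0.2463 M


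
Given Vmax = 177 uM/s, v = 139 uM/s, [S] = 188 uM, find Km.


Km = [S] * (Vmax - v) / v
Km = 188 * (177 - 139) / 139
Km = 51.3957 uM

51.3957 uM


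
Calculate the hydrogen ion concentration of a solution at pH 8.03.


[H+] = 10^(-pH)
[H+] = 10^(-8.03)
[H+] = 9.333e-09 M

9.333e-09 M


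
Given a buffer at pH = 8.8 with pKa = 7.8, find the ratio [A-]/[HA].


[A-]/[HA] = 10^(pH - pKa)
= 10^(8.8 - 7.8)
= 10.0

10.0


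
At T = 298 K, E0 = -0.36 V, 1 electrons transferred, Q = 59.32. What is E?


E = E0 - (RT/nF) * ln(Q)
E = -0.36 - (8.314 * 298 / (1 * 96485)) * ln(59.32)
E = -0.4648 V

-0.4648 V


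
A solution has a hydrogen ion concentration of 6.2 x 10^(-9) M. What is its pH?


pH = -log10([H+])
pH = -log10(6.2 x 10^(-9))
pH = 8.2076

8.2076


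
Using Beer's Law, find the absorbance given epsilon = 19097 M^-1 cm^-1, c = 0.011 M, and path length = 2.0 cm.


A = epsilon * c * l
A = 19097 * 0.011 * 2.0
A = 420.134

420.134


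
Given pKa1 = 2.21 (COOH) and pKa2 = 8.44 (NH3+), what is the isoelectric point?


pI = (pKa1 + pKa2) / 2
pI = (2.21 + 8.44) / 2
pI = 5.325

5.325


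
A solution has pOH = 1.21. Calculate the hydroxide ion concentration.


[OH-] = 10^(-pOH)
[OH-] = 10^(-1.21)
[OH-] = 0.0617 M

0.0617 M


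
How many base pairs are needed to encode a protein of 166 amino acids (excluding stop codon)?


Each amino acid = 1 codon = 3 bp
bp = 166 * 3 = 498 bp

498 bp


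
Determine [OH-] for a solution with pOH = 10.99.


[OH-] = 10^(-pOH)
[OH-] = 10^(-10.99)
[OH-] = 1.023e-11 M

1.023e-11 M


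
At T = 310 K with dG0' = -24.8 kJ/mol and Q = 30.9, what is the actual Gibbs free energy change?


dG = dG0' + RT * ln(Q) / 1000
dG = -24.8 + 8.314 * 310 * ln(30.9) / 1000
dG = -15.9578 kJ/mol

-15.9578 kJ/mol


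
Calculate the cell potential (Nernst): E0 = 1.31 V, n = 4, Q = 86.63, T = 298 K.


E = E0 - (RT/nF) * ln(Q)
E = 1.31 - (8.314 * 298 / (4 * 96485)) * ln(86.63)
E = 1.2814 V

1.2814 V


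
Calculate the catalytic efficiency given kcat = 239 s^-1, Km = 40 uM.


Catalytic efficiency = kcat / Km
= 239 / 40
= 5.975 uM^-1*s^-1

5.975 uM^-1*s^-1


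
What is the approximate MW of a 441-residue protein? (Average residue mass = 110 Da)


MW = n_residues * 110 Da
MW = 441 * 110
MW = 48510 Da

48510 Da


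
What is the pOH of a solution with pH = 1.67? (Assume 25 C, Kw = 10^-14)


pOH = 14 - pH
pOH = 14 - 1.67
pOH = 12.33

12.33


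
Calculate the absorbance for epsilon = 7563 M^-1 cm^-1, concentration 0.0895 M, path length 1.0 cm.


A = epsilon * c * l
A = 7563 * 0.0895 * 1.0
A = 676.8885

676.8885


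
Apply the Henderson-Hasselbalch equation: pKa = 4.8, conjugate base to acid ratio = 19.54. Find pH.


pH = pKa + log10([A-]/[HA])
pH = 4.8 + log10(19.54)
pH = 6.0909

6.0909


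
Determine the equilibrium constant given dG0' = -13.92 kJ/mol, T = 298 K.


Keq = exp(-dG0 * 1000 / (R * T))
Keq = exp(-(-13.92) * 1000 / (8.314 * 298))
Keq = 275.4494

275.4494


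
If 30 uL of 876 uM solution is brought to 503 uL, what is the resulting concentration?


C2 = C1 * V1 / V2
C2 = 876 * 30 / 503
C2 = 52.2465 uM

52.2465 uM


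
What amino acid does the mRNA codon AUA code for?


Standard genetic code lookup.
Codon AUA -> Ile

Ile


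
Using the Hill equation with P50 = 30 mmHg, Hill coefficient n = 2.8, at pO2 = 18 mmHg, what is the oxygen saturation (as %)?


Y = pO2^n / (P50^n + pO2^n)
Y = 18^2.8 / (30^2.8 + 18^2.8)
Y = 19.31%

19.31%


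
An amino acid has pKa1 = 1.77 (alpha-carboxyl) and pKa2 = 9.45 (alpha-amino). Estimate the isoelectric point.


pI = (pKa1 + pKa2) / 2
pI = (1.77 + 9.45) / 2
pI = 5.61

5.61


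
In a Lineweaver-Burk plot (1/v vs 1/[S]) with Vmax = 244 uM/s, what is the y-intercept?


y-intercept = 1/Vmax
= 1/244
= 0.0041 s/uM

0.0041 s/uM


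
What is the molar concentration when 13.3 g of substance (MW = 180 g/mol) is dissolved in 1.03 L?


C = (mass / MW) / volume
C = (13.3 / 180) / 1.03
C = 0.0717 M

0.0717 M


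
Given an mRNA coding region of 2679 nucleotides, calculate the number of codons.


codons = nucleotides / 3
codons = 2679 / 3 = 893

893


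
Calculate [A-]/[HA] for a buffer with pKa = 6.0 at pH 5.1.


[A-]/[HA] = 10^(pH - pKa)
= 10^(5.1 - 6.0)
= 0.1259

0.1259


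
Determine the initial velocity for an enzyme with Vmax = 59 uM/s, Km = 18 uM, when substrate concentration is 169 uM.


v = Vmax * [S] / (Km + [S])
v = 59 * 169 / (18 + 169)
v = 53.3209 uM/s

53.3209 uM/s


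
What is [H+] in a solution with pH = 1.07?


[H+] = 10^(-pH)
[H+] = 10^(-1.07)
[H+] = 0.0851 M

0.0851 M


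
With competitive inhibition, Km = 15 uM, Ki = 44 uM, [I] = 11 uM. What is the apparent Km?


Km_app = Km * (1 + [I]/Ki)
Km_app = 15 * (1 + 11/44)
Km_app = 18.75 uM

18.75 uM


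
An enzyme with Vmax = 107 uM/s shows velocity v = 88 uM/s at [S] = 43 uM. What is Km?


Km = [S] * (Vmax - v) / v
Km = 43 * (107 - 88) / 88
Km = 9.2841 uM

9.2841 uM


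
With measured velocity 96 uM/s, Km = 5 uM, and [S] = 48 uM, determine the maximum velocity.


Vmax = v * (Km + [S]) / [S]
Vmax = 96 * (5 + 48) / 48
Vmax = 106.0 uM/s

106.0 uM/s


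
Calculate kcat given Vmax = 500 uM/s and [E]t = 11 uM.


kcat = Vmax / [E]t
kcat = 500 / 11
kcat = 45.4545 s^-1

45.4545 s^-1


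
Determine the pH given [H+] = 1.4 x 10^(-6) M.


pH = -log10([H+])
pH = -log10(1.4 x 10^(-6))
pH = 5.8539

5.8539


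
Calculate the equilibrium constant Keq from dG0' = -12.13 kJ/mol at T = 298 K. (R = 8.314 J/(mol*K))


Keq = exp(-dG0 * 1000 / (R * T))
Keq = exp(-(-12.13) * 1000 / (8.314 * 298))
Keq = 133.7433

133.7433


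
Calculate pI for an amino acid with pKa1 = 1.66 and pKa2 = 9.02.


pI = (pKa1 + pKa2) / 2
pI = (1.66 + 9.02) / 2
pI = 5.34

5.34


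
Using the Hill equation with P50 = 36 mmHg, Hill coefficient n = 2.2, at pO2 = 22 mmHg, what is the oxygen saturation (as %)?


Y = pO2^n / (P50^n + pO2^n)
Y = 22^2.2 / (36^2.2 + 22^2.2)
Y = 25.29%

25.29%


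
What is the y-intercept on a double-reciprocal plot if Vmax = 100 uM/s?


y-intercept = 1/Vmax
= 1/100
= 0.01 s/uM

0.01 s/uM


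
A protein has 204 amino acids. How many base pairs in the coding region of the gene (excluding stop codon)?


Each amino acid = 1 codon = 3 bp
bp = 204 * 3 = 612 bp

612 bp


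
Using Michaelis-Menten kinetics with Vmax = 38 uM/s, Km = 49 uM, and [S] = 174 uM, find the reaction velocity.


v = Vmax * [S] / (Km + [S])
v = 38 * 174 / (49 + 174)
v = 29.6502 uM/s

29.6502 uM/s


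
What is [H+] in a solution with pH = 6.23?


[H+] = 10^(-pH)
[H+] = 10^(-6.23)
[H+] = 5.888e-07 M

5.888e-07 M


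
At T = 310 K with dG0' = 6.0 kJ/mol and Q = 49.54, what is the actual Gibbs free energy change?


dG = dG0' + RT * ln(Q) / 1000
dG = 6.0 + 8.314 * 310 * ln(49.54) / 1000
dG = 16.0588 kJ/mol

16.0588 kJ/mol


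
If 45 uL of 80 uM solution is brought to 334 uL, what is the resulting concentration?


C2 = C1 * V1 / V2
C2 = 80 * 45 / 334
C2 = 10.7784 uM

10.7784 uM


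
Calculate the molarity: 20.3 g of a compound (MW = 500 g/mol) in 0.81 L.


C = (mass / MW) / volume
C = (20.3 / 500) / 0.81
C = 0.0501 M

0.0501 M


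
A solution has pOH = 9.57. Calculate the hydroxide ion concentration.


[OH-] = 10^(-pOH)
[OH-] = 10^(-9.57)
[OH-] = 2.692e-10 M

2.692e-10 M


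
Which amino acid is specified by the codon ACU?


Standard genetic code lookup.
Codon ACU -> Thr

Thr


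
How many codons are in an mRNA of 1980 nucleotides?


codons = nucleotides / 3
codons = 1980 / 3 = 660

660


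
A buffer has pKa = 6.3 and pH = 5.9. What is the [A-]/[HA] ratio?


[A-]/[HA] = 10^(pH - pKa)
= 10^(5.9 - 6.3)
= 0.3981

0.3981


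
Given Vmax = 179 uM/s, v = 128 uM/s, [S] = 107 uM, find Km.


Km = [S] * (Vmax - v) / v
Km = 107 * (179 - 128) / 128
Km = 42.6328 uM

42.6328 uM


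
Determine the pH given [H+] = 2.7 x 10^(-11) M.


pH = -log10([H+])
pH = -log10(2.7 x 10^(-11))
pH = 10.5686

10.5686


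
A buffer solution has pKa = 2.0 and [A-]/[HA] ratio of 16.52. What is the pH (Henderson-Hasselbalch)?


pH = pKa + log10([A-]/[HA])
pH = 2.0 + log10(16.52)
pH = 3.218

3.218


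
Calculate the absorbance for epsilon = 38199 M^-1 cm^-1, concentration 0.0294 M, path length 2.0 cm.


A = epsilon * c * l
A = 38199 * 0.0294 * 2.0
A = 2246.1012

2246.1012


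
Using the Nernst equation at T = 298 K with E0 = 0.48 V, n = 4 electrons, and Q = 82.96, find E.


E = E0 - (RT/nF) * ln(Q)
E = 0.48 - (8.314 * 298 / (4 * 96485)) * ln(82.96)
E = 0.4516 V

0.4516 V


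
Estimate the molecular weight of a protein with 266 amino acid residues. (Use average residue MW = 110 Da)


MW = n_residues * 110 Da
MW = 266 * 110
MW = 29260 Da

29260 Da


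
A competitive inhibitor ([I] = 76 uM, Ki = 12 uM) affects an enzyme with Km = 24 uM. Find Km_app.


Km_app = Km * (1 + [I]/Ki)
Km_app = 24 * (1 + 76/12)
Km_app = 176.0 uM

176.0 uM


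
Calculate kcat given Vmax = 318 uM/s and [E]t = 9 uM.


kcat = Vmax / [E]t
kcat = 318 / 9
kcat = 35.3333 s^-1

35.3333 s^-1


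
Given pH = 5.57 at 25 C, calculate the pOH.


pOH = 14 - pH
pOH = 14 - 5.57
pOH = 8.43

8.43


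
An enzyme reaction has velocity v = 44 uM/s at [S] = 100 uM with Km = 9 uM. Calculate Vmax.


Vmax = v * (Km + [S]) / [S]
Vmax = 44 * (9 + 100) / 100
Vmax = 47.96 uM/s

47.96 uM/s


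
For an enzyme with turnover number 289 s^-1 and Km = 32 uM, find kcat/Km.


Catalytic efficiency = kcat / Km
= 289 / 32
= 9.0312 uM^-1*s^-1

9.0312 uM^-1*s^-1


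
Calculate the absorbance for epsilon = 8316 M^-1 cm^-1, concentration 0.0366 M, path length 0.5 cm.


A = epsilon * c * l
A = 8316 * 0.0366 * 0.5
A = 152.1828

152.1828


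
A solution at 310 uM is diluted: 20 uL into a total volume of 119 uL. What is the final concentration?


C2 = C1 * V1 / V2
C2 = 310 * 20 / 119
C2 = 52.1008 uM

52.1008 uM


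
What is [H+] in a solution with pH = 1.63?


[H+] = 10^(-pH)
[H+] = 10^(-1.63)
[H+] = 0.0234 M

0.0234 M


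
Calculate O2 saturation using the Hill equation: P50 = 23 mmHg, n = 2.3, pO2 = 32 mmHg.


Y = pO2^n / (P50^n + pO2^n)
Y = 32^2.3 / (23^2.3 + 32^2.3)
Y = 68.13%

68.13%


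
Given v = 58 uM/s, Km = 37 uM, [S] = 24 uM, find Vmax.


Vmax = v * (Km + [S]) / [S]
Vmax = 58 * (37 + 24) / 24
Vmax = 147.4167 uM/s

147.4167 uM/s


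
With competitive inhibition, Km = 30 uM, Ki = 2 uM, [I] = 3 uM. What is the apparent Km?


Km_app = Km * (1 + [I]/Ki)
Km_app = 30 * (1 + 3/2)
Km_app = 75.0 uM

75.0 uM


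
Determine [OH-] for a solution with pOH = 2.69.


[OH-] = 10^(-pOH)
[OH-] = 10^(-2.69)
[OH-] = 0.002 M

0.002 M


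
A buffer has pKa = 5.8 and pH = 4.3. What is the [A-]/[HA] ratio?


[A-]/[HA] = 10^(pH - pKa)
= 10^(4.3 - 5.8)
= 0.0316

0.0316


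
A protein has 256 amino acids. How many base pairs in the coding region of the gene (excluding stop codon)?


Each amino acid = 1 codon = 3 bp
bp = 256 * 3 = 768 bp

768 bp


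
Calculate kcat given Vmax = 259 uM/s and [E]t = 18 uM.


kcat = Vmax / [E]t
kcat = 259 / 18
kcat = 14.3889 s^-1

14.3889 s^-1


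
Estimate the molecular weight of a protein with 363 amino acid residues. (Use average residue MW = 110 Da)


MW = n_residues * 110 Da
MW = 363 * 110
MW = 39930 Da

39930 Da


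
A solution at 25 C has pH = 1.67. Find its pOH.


pOH = 14 - pH
pOH = 14 - 1.67
pOH = 12.33

12.33


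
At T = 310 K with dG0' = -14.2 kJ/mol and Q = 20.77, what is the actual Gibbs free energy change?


dG = dG0' + RT * ln(Q) / 1000
dG = -14.2 + 8.314 * 310 * ln(20.77) / 1000
dG = -6.3816 kJ/mol

-6.3816 kJ/mol


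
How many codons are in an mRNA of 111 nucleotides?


codons = nucleotides / 3
codons = 111 / 3 = 37

37


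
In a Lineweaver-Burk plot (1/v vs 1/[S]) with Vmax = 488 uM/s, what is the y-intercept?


y-intercept = 1/Vmax
= 1/488
= 0.002 s/uM

0.002 s/uM


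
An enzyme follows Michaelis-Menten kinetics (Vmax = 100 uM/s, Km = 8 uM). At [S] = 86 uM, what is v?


v = Vmax * [S] / (Km + [S])
v = 100 * 86 / (8 + 86)
v = 91.4894 uM/s

91.4894 uM/s


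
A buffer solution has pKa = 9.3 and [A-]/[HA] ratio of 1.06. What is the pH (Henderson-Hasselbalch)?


pH = pKa + log10([A-]/[HA])
pH = 9.3 + log10(1.06)
pH = 9.3253

9.3253


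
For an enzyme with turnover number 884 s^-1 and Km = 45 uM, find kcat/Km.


Catalytic efficiency = kcat / Km
= 884 / 45
= 19.6444 uM^-1*s^-1

19.6444 uM^-1*s^-1


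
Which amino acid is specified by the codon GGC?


Standard genetic code lookup.
Codon GGC -> Gly

Gly


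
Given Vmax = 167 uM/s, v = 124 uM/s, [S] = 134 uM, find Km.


Km = [S] * (Vmax - v) / v
Km = 134 * (167 - 124) / 124
Km = 46.4677 uM

46.4677 uM


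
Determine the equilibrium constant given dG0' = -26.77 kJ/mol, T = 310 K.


Keq = exp(-dG0 * 1000 / (R * T))
Keq = exp(-(-26.77) * 1000 / (8.314 * 310))
Keq = 32424.7642

32424.7642


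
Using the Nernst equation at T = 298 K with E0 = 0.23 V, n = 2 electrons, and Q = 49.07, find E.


E = E0 - (RT/nF) * ln(Q)
E = 0.23 - (8.314 * 298 / (2 * 96485)) * ln(49.07)
E = 0.18 V

0.18 V


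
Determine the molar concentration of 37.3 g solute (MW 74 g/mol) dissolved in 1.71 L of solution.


C = (mass / MW) / volume
C = (37.3 / 74) / 1.71
C = 0.2948 M

0.2948 M


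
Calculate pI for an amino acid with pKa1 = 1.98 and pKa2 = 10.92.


pI = (pKa1 + pKa2) / 2
pI = (1.98 + 10.92) / 2
pI = 6.45

6.45


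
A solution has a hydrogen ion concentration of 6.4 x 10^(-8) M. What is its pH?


pH = -log10([H+])
pH = -log10(6.4 x 10^(-8))
pH = 7.1938

7.1938


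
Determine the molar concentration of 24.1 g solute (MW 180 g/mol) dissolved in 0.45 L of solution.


C = (mass / MW) / volume
C = (24.1 / 180) / 0.45
C = 0.2975 M

0.2975 M


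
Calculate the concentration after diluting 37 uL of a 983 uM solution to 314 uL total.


C2 = C1 * V1 / V2
C2 = 983 * 37 / 314
C2 = 115.8312 uM

115.8312 uM


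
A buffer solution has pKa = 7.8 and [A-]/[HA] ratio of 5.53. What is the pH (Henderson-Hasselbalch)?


pH = pKa + log10([A-]/[HA])
pH = 7.8 + log10(5.53)
pH = 8.5427

8.5427


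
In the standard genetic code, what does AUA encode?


Standard genetic code lookup.
Codon AUA -> Ile

Ile


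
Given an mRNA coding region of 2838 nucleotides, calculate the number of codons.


codons = nucleotides / 3
codons = 2838 / 3 = 946

946


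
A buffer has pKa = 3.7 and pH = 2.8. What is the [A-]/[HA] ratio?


[A-]/[HA] = 10^(pH - pKa)
= 10^(2.8 - 3.7)
= 0.1259

0.1259


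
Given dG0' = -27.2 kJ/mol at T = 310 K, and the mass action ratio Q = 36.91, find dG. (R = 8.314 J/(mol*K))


dG = dG0' + RT * ln(Q) / 1000
dG = -27.2 + 8.314 * 310 * ln(36.91) / 1000
dG = -17.8997 kJ/mol

-17.8997 kJ/mol


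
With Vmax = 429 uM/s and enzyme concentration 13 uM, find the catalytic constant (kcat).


kcat = Vmax / [E]t
kcat = 429 / 13
kcat = 33.0 s^-1

33.0 s^-1


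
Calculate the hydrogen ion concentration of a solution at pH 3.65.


[H+] = 10^(-pH)
[H+] = 10^(-3.65)
[H+] = 2.239e-04 M

2.239e-04 M


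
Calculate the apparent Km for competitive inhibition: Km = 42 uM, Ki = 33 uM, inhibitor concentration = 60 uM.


Km_app = Km * (1 + [I]/Ki)
Km_app = 42 * (1 + 60/33)
Km_app = 118.3636 uM

118.3636 uM


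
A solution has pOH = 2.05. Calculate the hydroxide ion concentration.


[OH-] = 10^(-pOH)
[OH-] = 10^(-2.05)
[OH-] = 0.0089 M

0.0089 M


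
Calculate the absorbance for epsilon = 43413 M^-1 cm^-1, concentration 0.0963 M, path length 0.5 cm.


A = epsilon * c * l
A = 43413 * 0.0963 * 0.5
A = 2090.336

2090.336


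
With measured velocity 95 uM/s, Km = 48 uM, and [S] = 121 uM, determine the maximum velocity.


Vmax = v * (Km + [S]) / [S]
Vmax = 95 * (48 + 121) / 121
Vmax = 132.686 uM/s

132.686 uM/s


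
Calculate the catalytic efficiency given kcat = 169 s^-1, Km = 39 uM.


Catalytic efficiency = kcat / Km
= 169 / 39
= 4.3333 uM^-1*s^-1

4.3333 uM^-1*s^-1


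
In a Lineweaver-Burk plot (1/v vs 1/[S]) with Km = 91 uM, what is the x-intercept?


x-intercept = -1/Km
= -1/91
= -0.011 1/uM

-0.011 1/uM


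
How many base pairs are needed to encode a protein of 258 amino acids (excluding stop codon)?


Each amino acid = 1 codon = 3 bp
bp = 258 * 3 = 774 bp

774 bp


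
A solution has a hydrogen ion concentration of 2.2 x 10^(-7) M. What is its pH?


pH = -log10([H+])
pH = -log10(2.2 x 10^(-7))
pH = 6.6576

6.6576


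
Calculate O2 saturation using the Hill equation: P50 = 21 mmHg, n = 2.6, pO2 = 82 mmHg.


Y = pO2^n / (P50^n + pO2^n)
Y = 82^2.6 / (21^2.6 + 82^2.6)
Y = 97.19%

97.19%


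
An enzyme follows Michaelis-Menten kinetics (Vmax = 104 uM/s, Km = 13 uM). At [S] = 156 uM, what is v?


v = Vmax * [S] / (Km + [S])
v = 104 * 156 / (13 + 156)
v = 96.0 uM/s

96.0 uM/s


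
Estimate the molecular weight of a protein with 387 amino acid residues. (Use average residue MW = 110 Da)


MW = n_residues * 110 Da
MW = 387 * 110
MW = 42570 Da

42570 Da


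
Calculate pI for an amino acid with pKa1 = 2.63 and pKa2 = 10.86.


pI = (pKa1 + pKa2) / 2
pI = (2.63 + 10.86) / 2
pI = 6.745

6.745


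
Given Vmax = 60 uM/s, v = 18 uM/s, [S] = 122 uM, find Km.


Km = [S] * (Vmax - v) / v
Km = 122 * (60 - 18) / 18
Km = 284.6667 uM

284.6667 uM


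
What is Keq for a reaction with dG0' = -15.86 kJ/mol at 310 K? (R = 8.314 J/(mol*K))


Keq = exp(-dG0 * 1000 / (R * T))
Keq = exp(-(-15.86) * 1000 / (8.314 * 310))
Keq = 470.4225

470.4225


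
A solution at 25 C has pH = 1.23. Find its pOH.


pOH = 14 - pH
pOH = 14 - 1.23
pOH = 12.77

12.77


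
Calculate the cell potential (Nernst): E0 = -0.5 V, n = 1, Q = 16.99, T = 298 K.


E = E0 - (RT/nF) * ln(Q)
E = -0.5 - (8.314 * 298 / (1 * 96485)) * ln(16.99)
E = -0.5727 V

-0.5727 V


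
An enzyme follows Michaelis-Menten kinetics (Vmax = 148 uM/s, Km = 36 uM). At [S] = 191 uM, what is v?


v = Vmax * [S] / (Km + [S])
v = 148 * 191 / (36 + 191)
v = 124.5286 uM/s

124.5286 uM/s


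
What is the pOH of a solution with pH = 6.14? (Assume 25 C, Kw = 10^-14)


pOH = 14 - pH
pOH = 14 - 6.14
pOH = 7.86

7.86


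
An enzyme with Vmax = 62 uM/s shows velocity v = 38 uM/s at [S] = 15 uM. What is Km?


Km = [S] * (Vmax - v) / v
Km = 15 * (62 - 38) / 38
Km = 9.4737 uM

9.4737 uM


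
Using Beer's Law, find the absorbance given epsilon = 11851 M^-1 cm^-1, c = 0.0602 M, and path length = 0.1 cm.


A = epsilon * c * l
A = 11851 * 0.0602 * 0.1
A = 71.343

71.343


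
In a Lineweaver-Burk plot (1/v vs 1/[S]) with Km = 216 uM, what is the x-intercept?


x-intercept = -1/Km
= -1/216
= -0.0046 1/uM

-0.0046 1/uM


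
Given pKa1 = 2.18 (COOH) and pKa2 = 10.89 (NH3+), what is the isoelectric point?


pI = (pKa1 + pKa2) / 2
pI = (2.18 + 10.89) / 2
pI = 6.535

6.535


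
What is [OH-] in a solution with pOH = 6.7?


[OH-] = 10^(-pOH)
[OH-] = 10^(-6.7)
[OH-] = 1.995e-07 M

1.995e-07 M


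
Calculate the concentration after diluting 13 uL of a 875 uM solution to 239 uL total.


C2 = C1 * V1 / V2
C2 = 875 * 13 / 239
C2 = 47.5941 uM

47.5941 uM


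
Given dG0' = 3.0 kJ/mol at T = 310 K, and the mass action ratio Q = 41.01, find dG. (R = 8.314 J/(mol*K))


dG = dG0' + RT * ln(Q) / 1000
dG = 3.0 + 8.314 * 310 * ln(41.01) / 1000
dG = 12.5718 kJ/mol

12.5718 kJ/mol


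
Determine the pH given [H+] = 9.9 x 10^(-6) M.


pH = -log10([H+])
pH = -log10(9.9 x 10^(-6))
pH = 5.0044

5.0044


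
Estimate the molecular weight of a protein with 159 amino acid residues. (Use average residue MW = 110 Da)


MW = n_residues * 110 Da
MW = 159 * 110
MW = 17490 Da

17490 Da


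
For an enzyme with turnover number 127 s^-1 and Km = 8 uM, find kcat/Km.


Catalytic efficiency = kcat / Km
= 127 / 8
= 15.875 uM^-1*s^-1

15.875 uM^-1*s^-1


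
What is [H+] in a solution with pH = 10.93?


[H+] = 10^(-pH)
[H+] = 10^(-10.93)
[H+] = 1.175e-11 M

1.175e-11 M


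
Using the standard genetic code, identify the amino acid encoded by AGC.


Standard genetic code lookup.
Codon AGC -> Ser

Ser


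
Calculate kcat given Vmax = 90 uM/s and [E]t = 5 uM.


kcat = Vmax / [E]t
kcat = 90 / 5
kcat = 18.0 s^-1

18.0 s^-1


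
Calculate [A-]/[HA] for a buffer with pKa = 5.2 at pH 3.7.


[A-]/[HA] = 10^(pH - pKa)
= 10^(3.7 - 5.2)
= 0.0316

0.0316


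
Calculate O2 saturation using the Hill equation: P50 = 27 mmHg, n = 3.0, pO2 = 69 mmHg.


Y = pO2^n / (P50^n + pO2^n)
Y = 69^3.0 / (27^3.0 + 69^3.0)
Y = 94.35%

94.35%


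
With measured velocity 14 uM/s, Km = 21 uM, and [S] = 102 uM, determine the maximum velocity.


Vmax = v * (Km + [S]) / [S]
Vmax = 14 * (21 + 102) / 102
Vmax = 16.8824 uM/s

16.8824 uM/s


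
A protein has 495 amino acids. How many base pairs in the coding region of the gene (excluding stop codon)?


Each amino acid = 1 codon = 3 bp
bp = 495 * 3 = 1485 bp

1485 bp


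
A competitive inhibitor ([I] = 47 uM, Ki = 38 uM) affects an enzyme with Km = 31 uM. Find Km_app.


Km_app = Km * (1 + [I]/Ki)
Km_app = 31 * (1 + 47/38)
Km_app = 69.3421 uM

69.3421 uM


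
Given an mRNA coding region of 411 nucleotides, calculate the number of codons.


codons = nucleotides / 3
codons = 411 / 3 = 137

137


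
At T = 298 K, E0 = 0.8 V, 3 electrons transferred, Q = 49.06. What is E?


E = E0 - (RT/nF) * ln(Q)
E = 0.8 - (8.314 * 298 / (3 * 96485)) * ln(49.06)
E = 0.7667 V

0.7667 V


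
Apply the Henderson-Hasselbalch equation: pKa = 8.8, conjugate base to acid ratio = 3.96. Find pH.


pH = pKa + log10([A-]/[HA])
pH = 8.8 + log10(3.96)
pH = 9.3977

9.3977


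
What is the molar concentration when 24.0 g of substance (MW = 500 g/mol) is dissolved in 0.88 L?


C = (mass / MW) / volume
C = (24.0 / 500) / 0.88
C = 0.0545 M

0.0545 M


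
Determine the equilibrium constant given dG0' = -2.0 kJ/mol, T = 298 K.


Keq = exp(-dG0 * 1000 / (R * T))
Keq = exp(-(-2.0) * 1000 / (8.314 * 298))
Keq = 2.2417

2.2417


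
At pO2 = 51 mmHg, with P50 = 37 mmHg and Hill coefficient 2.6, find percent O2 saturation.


Y = pO2^n / (P50^n + pO2^n)
Y = 51^2.6 / (37^2.6 + 51^2.6)
Y = 69.73%

69.73%


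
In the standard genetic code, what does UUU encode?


Standard genetic code lookup.
Codon UUU -> Phe

Phe


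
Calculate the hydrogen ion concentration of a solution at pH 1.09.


[H+] = 10^(-pH)
[H+] = 10^(-1.09)
[H+] = 0.0813 M

0.0813 M


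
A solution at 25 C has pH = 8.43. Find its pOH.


pOH = 14 - pH
pOH = 14 - 8.43
pOH = 5.57

5.57


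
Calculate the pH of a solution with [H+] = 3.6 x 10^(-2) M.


pH = -log10([H+])
pH = -log10(3.6 x 10^(-2))
pH = 1.4437

1.4437


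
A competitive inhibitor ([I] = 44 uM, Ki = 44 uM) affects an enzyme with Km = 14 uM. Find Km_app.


Km_app = Km * (1 + [I]/Ki)
Km_app = 14 * (1 + 44/44)
Km_app = 28.0 uM

28.0 uM


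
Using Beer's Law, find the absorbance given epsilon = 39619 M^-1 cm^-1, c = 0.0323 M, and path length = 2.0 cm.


A = epsilon * c * l
A = 39619 * 0.0323 * 2.0
A = 2559.3874

2559.3874


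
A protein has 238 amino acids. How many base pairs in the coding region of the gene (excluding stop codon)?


Each amino acid = 1 codon = 3 bp
bp = 238 * 3 = 714 bp

714 bp


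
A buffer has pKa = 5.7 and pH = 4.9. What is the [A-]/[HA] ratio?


[A-]/[HA] = 10^(pH - pKa)
= 10^(4.9 - 5.7)
= 0.1585

0.1585


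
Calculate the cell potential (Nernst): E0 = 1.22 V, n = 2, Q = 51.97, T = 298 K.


E = E0 - (RT/nF) * ln(Q)
E = 1.22 - (8.314 * 298 / (2 * 96485)) * ln(51.97)
E = 1.1693 V

1.1693 V


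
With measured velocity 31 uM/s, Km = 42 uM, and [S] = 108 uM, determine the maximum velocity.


Vmax = v * (Km + [S]) / [S]
Vmax = 31 * (42 + 108) / 108
Vmax = 43.0556 uM/s

43.0556 uM/s


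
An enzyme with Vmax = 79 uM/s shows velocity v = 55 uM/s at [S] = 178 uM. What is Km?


Km = [S] * (Vmax - v) / v
Km = 178 * (79 - 55) / 55
Km = 77.6727 uM

77.6727 uM


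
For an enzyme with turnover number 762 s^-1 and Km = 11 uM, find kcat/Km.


Catalytic efficiency = kcat / Km
= 762 / 11
= 69.2727 uM^-1*s^-1

69.2727 uM^-1*s^-1


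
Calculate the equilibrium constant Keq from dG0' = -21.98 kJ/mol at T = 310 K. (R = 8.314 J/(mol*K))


Keq = exp(-dG0 * 1000 / (R * T))
Keq = exp(-(-21.98) * 1000 / (8.314 * 310))
Keq = 5055.1988

5055.1988


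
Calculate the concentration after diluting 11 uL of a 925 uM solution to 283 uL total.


C2 = C1 * V1 / V2
C2 = 925 * 11 / 283
C2 = 35.9541 uM

35.9541 uM


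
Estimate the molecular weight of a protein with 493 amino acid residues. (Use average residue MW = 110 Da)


MW = n_residues * 110 Da
MW = 493 * 110
MW = 54230 Da

54230 Da


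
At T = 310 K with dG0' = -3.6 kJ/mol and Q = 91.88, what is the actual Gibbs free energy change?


dG = dG0' + RT * ln(Q) / 1000
dG = -3.6 + 8.314 * 310 * ln(91.88) / 1000
dG = 8.0508 kJ/mol

8.0508 kJ/mol


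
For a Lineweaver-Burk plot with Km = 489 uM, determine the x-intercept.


x-intercept = -1/Km
= -1/489
= -0.002 1/uM

-0.002 1/uM
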